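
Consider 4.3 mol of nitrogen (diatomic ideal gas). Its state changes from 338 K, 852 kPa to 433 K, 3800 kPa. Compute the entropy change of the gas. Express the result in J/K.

ΔS = -22.5 J/K

ΔS = nC_p ln(T₂/T₁) − nR ln(P₂/P₁), with C_p = 7R/2 = 29.1 J mol⁻¹ K⁻¹ for a diatomic ideal gas.
ΔS = 4.3 × [29.1 × ln(433/338) − 8.314 × ln(3800/852)] = -22.5 J/K.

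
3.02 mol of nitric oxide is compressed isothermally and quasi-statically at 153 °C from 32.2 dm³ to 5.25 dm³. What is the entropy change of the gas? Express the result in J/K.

For an isothermal ideal gas ΔS_gas = nR ln(V₂/V₁) = 3.02 × 8.314 × ln(5.25/32.2) = -45.5 J/K.

ΔS_gas = -45.5 J/K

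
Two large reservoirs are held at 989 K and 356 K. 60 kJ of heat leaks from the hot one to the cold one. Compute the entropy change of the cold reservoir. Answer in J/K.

The cold reservoir gains heat Q, so ΔS_cold = +Q/T_C = 60000/356 = 169 J/K.

ΔS_cold = 169 J/K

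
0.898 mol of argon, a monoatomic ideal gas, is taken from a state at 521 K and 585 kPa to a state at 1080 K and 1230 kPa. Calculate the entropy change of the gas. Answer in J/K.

ΔS = nC_p ln(T₂/T₁) − nR ln(P₂/P₁), with C_p = 5R/2 = 20.79 J mol⁻¹ K⁻¹ for a monoatomic ideal gas.
ΔS = 0.898 × [20.79 × ln(1080/521) − 8.314 × ln(1230/585)] = 8.06 J/K.

ΔS = 8.06 J/K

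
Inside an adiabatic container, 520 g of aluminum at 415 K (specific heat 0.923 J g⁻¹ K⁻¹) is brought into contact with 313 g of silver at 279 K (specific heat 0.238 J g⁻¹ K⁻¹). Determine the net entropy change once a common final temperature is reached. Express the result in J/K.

Energy balance: T_f = (m₁c₁T₁ + m₂c₂T₂)/(m₁c₁ + m₂c₂) = 396.73 K.
ΔS₁ = m₁c₁ ln(T_f/T₁) = 479.96 × ln(396.73/415) = -21.61 J/K.
ΔS₂ = m₂c₂ ln(T_f/T₂) = 74.494 × ln(396.73/279) = 26.22 J/K.
ΔS_total = -21.61 + 26.22 = 4.61 J/K.

ΔS_total = 4.61 J/K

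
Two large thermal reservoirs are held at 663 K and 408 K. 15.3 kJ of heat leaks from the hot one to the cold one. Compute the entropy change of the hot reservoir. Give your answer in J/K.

The hot reservoir loses heat Q, so ΔS_hot = −Q/T_H = −15300/663 = -23.1 J/K.

ΔS_hot = -23.1 J/K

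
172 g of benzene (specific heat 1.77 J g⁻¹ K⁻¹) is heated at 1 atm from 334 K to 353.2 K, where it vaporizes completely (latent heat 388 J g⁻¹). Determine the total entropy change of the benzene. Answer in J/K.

Warming step: ΔS₁ = m c ln(T_tr/T_i) = 172 × 1.77 × ln(353.2/334) = 17.02 J/K.
Phase change: ΔS₂ = +mL/T_tr = 172 × 388 / 353.2 = 188.9 J/K.
ΔS_total = (17.02) + (188.9) = 206 J/K.

ΔS = 206 J/K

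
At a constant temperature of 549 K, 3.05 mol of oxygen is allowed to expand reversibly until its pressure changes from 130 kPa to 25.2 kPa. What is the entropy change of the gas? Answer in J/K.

ΔS_gas = 41.6 J/K

For an isothermal ideal gas ΔS_gas = nR ln(P₁/P₂) = 3.05 × 8.314 × ln(130/25.2) = 41.6 J/K.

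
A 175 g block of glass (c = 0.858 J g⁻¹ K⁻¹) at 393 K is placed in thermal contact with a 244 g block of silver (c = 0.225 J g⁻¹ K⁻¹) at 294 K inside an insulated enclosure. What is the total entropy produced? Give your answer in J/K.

Energy balance: T_f = (m₁c₁T₁ + m₂c₂T₂)/(m₁c₁ + m₂c₂) = 366.49 K.
ΔS₁ = m₁c₁ ln(T_f/T₁) = 150.15 × ln(366.49/393) = -10.48 J/K.
ΔS₂ = m₂c₂ ln(T_f/T₂) = 54.9 × ln(366.49/294) = 12.1 J/K.
ΔS_total = -10.48 + 12.1 = 1.62 J/K.

ΔS_total = 1.62 J/K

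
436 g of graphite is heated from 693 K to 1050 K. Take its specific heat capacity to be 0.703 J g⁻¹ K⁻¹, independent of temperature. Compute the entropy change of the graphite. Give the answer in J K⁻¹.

ΔS = 127 J/K

ΔS = ∫dQ_rev/T = m c ln(T₂/T₁) = 436 × 0.703 × ln(1050/693) = 127 J/K.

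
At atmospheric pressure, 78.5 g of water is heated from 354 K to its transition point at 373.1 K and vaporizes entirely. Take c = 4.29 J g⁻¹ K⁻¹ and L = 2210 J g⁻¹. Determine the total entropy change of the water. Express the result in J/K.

ΔS = 483 J/K

Warming step: ΔS₁ = m c ln(T_tr/T_i) = 78.5 × 4.29 × ln(373.1/354) = 17.7 J/K.
Phase change: ΔS₂ = +mL/T_tr = 78.5 × 2210 / 373.1 = 465 J/K.
ΔS_total = (17.7) + (465) = 483 J/K.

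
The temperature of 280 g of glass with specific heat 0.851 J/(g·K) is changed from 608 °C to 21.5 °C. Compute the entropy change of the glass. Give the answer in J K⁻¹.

ΔS = -261 J/K

In kelvin: T₁ = 881.15 K, T₂ = 294.65 K. ΔS = ∫dQ_rev/T = m c ln(T₂/T₁) = 280 × 0.851 × ln(294.65/881.15) = -261 J/K.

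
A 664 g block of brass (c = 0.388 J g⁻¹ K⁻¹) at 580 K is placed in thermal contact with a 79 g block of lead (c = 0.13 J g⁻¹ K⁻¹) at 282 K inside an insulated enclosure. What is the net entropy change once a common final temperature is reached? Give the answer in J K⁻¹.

Energy balance: T_f = (m₁c₁T₁ + m₂c₂T₂)/(m₁c₁ + m₂c₂) = 568.58 K.
ΔS₁ = m₁c₁ ln(T_f/T₁) = 257.632 × ln(568.58/580) = -5.125 J/K.
ΔS₂ = m₂c₂ ln(T_f/T₂) = 10.27 × ln(568.58/282) = 7.202 J/K.
ΔS_total = -5.125 + 7.202 = 2.08 J/K.

ΔS_total = 2.08 J/K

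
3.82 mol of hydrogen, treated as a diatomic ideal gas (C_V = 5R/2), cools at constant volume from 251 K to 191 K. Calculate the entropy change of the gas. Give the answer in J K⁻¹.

ΔS = -21.7 J/K

At constant volume, ΔS = nC_V ln(T₂/T₁) with C_V = 5R/2 = 20.79 J mol⁻¹ K⁻¹.
ΔS = 3.82 × 20.79 × ln(191/251) = -21.7 J/K.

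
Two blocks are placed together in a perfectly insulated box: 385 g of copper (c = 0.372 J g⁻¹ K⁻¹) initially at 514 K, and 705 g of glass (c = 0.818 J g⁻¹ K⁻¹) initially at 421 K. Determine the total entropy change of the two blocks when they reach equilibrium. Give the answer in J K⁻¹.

Energy balance: T_f = (m₁c₁T₁ + m₂c₂T₂)/(m₁c₁ + m₂c₂) = 439.5 K.
ΔS₁ = m₁c₁ ln(T_f/T₁) = 143.22 × ln(439.5/514) = -22.426 J/K.
ΔS₂ = m₂c₂ ln(T_f/T₂) = 576.69 × ln(439.5/421) = 24.803 J/K.
ΔS_total = -22.426 + 24.803 = 2.38 J/K.

ΔS_total = 2.38 J/K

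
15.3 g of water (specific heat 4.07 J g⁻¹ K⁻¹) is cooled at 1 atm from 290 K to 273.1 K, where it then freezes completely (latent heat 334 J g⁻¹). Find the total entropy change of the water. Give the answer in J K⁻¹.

ΔS = -22.5 J/K

Cooling step: ΔS₁ = m c ln(T_tr/T_i) = 15.3 × 4.07 × ln(273.1/290) = -3.7389 J/K.
Phase change: ΔS₂ = −mL/T_tr = −15.3 × 334 / 273.1 = -18.712 J/K.
ΔS_total = (-3.7389) + (-18.712) = -22.5 J/K.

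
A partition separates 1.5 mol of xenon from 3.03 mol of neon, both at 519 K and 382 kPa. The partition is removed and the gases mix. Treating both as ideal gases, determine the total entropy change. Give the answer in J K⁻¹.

Mole fractions: x_A = 1.5/4.53 = 0.331, x_B = 0.669.
ΔS_mix = −R(n_A ln x_A + n_B ln x_B) = −8.314 × (1.5 ln 0.331 + 3.03 ln 0.669) = 23.9 J/K.

ΔS_mix = 23.9 J/K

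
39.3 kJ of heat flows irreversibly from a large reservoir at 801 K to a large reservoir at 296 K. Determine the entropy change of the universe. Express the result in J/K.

ΔS_total = 83.7 J/K

ΔS_hot = −Q/T_H = −39300/801 = -49.06 J/K and ΔS_cold = +Q/T_C = 39300/296 = 132.8 J/K.
ΔS_total = -49.06 + 132.8 = 83.7 J/K, positive as the second law requires.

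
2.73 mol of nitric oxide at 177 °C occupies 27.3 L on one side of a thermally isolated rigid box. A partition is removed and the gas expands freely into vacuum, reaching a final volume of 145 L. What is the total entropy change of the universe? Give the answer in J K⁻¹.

For an ideal gas in free expansion Q = 0 and W = 0, so T is unchanged.
Entropy is a state function; using a reversible isothermal path, ΔS_gas = nR ln(V₂/V₁) = 2.73 × 8.314 × ln(145/27.3) = 37.9 J/K.
The insulated surroundings exchange no heat, so ΔS_surr = 0 and ΔS_universe = ΔS_gas.

ΔS_universe = 37.9 J/K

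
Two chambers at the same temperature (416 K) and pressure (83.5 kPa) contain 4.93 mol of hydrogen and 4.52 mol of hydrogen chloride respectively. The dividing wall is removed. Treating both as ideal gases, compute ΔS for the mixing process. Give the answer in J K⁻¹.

ΔS_mix = 54.4 J/K

Mole fractions: x_A = 4.93/9.45 = 0.522, x_B = 0.478.
ΔS_mix = −R(n_A ln x_A + n_B ln x_B) = −8.314 × (4.93 ln 0.522 + 4.52 ln 0.478) = 54.4 J/K.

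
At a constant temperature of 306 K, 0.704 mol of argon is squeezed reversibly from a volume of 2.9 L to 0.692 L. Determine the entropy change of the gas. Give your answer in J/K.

ΔS_gas = -8.39 J/K

For an isothermal ideal gas ΔS_gas = nR ln(V₂/V₁) = 0.704 × 8.314 × ln(0.692/2.9) = -8.39 J/K.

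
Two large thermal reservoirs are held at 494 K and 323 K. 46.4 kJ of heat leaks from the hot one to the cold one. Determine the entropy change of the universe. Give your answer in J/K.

ΔS_hot = −Q/T_H = −46400/494 = -93.927 J/K and ΔS_cold = +Q/T_C = 46400/323 = 143.65 J/K.
ΔS_total = -93.927 + 143.65 = 49.7 J/K, positive as the second law requires.

ΔS_total = 49.7 J/K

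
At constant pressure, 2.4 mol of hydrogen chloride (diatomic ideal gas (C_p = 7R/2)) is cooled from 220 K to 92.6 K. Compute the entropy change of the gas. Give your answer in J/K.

At constant pressure, ΔS = nC_p ln(T₂/T₁) with C_p = 7R/2 = 29.1 J mol⁻¹ K⁻¹.
ΔS = 2.4 × 29.1 × ln(92.6/220) = -60.4 J/K.

ΔS = -60.4 J/K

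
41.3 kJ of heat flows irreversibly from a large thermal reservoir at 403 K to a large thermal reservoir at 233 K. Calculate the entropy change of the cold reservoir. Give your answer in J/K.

The cold reservoir gains heat Q, so ΔS_cold = +Q/T_C = 41300/233 = 177 J/K.

ΔS_cold = 177 J/K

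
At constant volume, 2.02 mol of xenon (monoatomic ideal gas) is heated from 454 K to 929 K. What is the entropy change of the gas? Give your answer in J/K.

At constant volume, ΔS = nC_V ln(T₂/T₁) with C_V = 3R/2 = 12.47 J mol⁻¹ K⁻¹.
ΔS = 2.02 × 12.47 × ln(929/454) = 18 J/K.

ΔS = 18 J/K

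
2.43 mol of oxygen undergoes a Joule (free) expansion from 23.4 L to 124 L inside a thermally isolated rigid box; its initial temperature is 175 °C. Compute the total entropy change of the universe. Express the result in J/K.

For an ideal gas in free expansion Q = 0 and W = 0, so T is unchanged.
Entropy is a state function; using a reversible isothermal path, ΔS_gas = nR ln(V₂/V₁) = 2.43 × 8.314 × ln(124/23.4) = 33.7 J/K.
The insulated surroundings exchange no heat, so ΔS_surr = 0 and ΔS_universe = ΔS_gas.

ΔS_universe = 33.7 J/K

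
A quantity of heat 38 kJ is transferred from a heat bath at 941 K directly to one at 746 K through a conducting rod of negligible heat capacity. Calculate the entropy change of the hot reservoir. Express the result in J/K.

ΔS_hot = -40.4 J/K

The hot reservoir loses heat Q, so ΔS_hot = −Q/T_H = −38000/941 = -40.4 J/K.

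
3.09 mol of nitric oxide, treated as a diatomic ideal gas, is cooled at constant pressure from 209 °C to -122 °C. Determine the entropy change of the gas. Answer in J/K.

ΔS = -104 J/K

In kelvin: T₁ = 482.15 K, T₂ = 151.15 K. At constant pressure, ΔS = nC_p ln(T₂/T₁) with C_p = 7R/2 = 29.1 J mol⁻¹ K⁻¹.
ΔS = 3.09 × 29.1 × ln(151.15/482.15) = -104 J/K.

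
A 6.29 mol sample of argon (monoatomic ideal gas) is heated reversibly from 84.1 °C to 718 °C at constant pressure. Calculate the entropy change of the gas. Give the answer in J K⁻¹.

In kelvin: T₁ = 357.25 K, T₂ = 991.15 K. At constant pressure, ΔS = nC_p ln(T₂/T₁) with C_p = 5R/2 = 20.79 J mol⁻¹ K⁻¹.
ΔS = 6.29 × 20.79 × ln(991.15/357.25) = 133 J/K.

ΔS = 133 J/K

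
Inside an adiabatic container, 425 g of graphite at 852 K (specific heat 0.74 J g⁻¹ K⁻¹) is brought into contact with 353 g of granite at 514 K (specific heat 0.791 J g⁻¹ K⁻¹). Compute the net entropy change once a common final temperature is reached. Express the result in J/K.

ΔS_total = 18.5 J/K

Energy balance: T_f = (m₁c₁T₁ + m₂c₂T₂)/(m₁c₁ + m₂c₂) = 693.04 K.
ΔS₁ = m₁c₁ ln(T_f/T₁) = 314.5 × ln(693.04/852) = -64.94 J/K.
ΔS₂ = m₂c₂ ln(T_f/T₂) = 279.223 × ln(693.04/514) = 83.45 J/K.
ΔS_total = -64.94 + 83.45 = 18.5 J/K.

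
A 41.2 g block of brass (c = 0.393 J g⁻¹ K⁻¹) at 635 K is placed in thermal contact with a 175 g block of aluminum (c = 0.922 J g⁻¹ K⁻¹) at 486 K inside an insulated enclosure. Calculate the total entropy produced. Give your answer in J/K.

ΔS_total = 0.566 J/K

Energy balance: T_f = (m₁c₁T₁ + m₂c₂T₂)/(m₁c₁ + m₂c₂) = 499.59 K.
ΔS₁ = m₁c₁ ln(T_f/T₁) = 16.1916 × ln(499.59/635) = -3.883 J/K.
ΔS₂ = m₂c₂ ln(T_f/T₂) = 161.35 × ln(499.59/486) = 4.449 J/K.
ΔS_total = -3.883 + 4.449 = 0.566 J/K.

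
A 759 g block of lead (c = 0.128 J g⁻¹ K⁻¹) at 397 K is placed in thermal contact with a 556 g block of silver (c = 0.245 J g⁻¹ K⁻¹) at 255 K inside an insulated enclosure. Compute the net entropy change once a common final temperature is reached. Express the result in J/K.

ΔS_total = 5.65 J/K

Energy balance: T_f = (m₁c₁T₁ + m₂c₂T₂)/(m₁c₁ + m₂c₂) = 314.11 K.
ΔS₁ = m₁c₁ ln(T_f/T₁) = 97.152 × ln(314.11/397) = -22.75 J/K.
ΔS₂ = m₂c₂ ln(T_f/T₂) = 136.22 × ln(314.11/255) = 28.4 J/K.
ΔS_total = -22.75 + 28.4 = 5.65 J/K.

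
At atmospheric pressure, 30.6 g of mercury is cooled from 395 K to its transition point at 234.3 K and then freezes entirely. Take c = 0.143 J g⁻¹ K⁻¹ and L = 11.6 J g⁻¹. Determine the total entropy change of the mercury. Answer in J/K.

ΔS = -3.8 J/K

Cooling step: ΔS₁ = m c ln(T_tr/T_i) = 30.6 × 0.143 × ln(234.3/395) = -2.285 J/K.
Phase change: ΔS₂ = −mL/T_tr = −30.6 × 11.6 / 234.3 = -1.515 J/K.
ΔS_total = (-2.285) + (-1.515) = -3.8 J/K.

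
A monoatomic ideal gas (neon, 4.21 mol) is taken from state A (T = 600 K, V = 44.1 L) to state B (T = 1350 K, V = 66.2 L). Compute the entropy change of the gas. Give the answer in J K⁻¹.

ΔS = 56.8 J/K

Entropy is a state function: ΔS = nC_V ln(T₂/T₁) + nR ln(V₂/V₁), with C_V = 3R/2 = 12.47 J mol⁻¹ K⁻¹ for a monoatomic ideal gas.
ΔS = 4.21 × [12.47 × ln(1350/600) + 8.314 × ln(66.2/44.1)] = 56.8 J/K.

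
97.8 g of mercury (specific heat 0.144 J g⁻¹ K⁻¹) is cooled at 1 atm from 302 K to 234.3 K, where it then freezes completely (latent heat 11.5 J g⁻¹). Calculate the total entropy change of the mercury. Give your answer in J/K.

ΔS = -8.37 J/K

Cooling step: ΔS₁ = m c ln(T_tr/T_i) = 97.8 × 0.144 × ln(234.3/302) = -3.57466 J/K.
Phase change: ΔS₂ = −mL/T_tr = −97.8 × 11.5 / 234.3 = -4.80026 J/K.
ΔS_total = (-3.57466) + (-4.80026) = -8.37 J/K.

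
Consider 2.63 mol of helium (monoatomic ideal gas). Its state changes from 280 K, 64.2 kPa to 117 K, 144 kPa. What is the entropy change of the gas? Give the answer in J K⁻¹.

ΔS = nC_p ln(T₂/T₁) − nR ln(P₂/P₁), with C_p = 5R/2 = 20.79 J mol⁻¹ K⁻¹ for a monoatomic ideal gas.
ΔS = 2.63 × [20.79 × ln(117/280) − 8.314 × ln(144/64.2)] = -65.4 J/K.

ΔS = -65.4 J/K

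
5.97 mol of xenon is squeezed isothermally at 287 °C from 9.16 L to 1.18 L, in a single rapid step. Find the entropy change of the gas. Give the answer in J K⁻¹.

Entropy is a state function, so ΔS_gas depends only on the end states.
For an isothermal ideal gas ΔS_gas = nR ln(V₂/V₁) = 5.97 × 8.314 × ln(1.18/9.16) = -102 J/K.

ΔS_gas = -102 J/K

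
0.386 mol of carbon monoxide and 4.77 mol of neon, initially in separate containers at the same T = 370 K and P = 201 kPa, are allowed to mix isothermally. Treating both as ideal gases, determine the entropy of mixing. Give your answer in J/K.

ΔS_mix = 11.4 J/K

Mole fractions: x_A = 0.386/5.16 = 0.0749, x_B = 0.925.
ΔS_mix = −R(n_A ln x_A + n_B ln x_B) = −8.314 × (0.386 ln 0.0749 + 4.77 ln 0.925) = 11.4 J/K.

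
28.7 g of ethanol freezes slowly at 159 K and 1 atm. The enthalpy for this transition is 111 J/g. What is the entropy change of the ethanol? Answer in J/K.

ΔS = -20 J/K

Heat released by the substance: Q = −mL = −28.7 × 111 = −3185.7 J.
At constant T, ΔS = Q_rev/T = −3185.7 / 159 = -20 J/K.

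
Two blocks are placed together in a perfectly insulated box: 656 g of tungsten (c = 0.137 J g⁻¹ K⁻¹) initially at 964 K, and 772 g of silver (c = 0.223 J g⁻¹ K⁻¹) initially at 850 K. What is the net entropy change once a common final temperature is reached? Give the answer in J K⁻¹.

Energy balance: T_f = (m₁c₁T₁ + m₂c₂T₂)/(m₁c₁ + m₂c₂) = 889.1 K.
ΔS₁ = m₁c₁ ln(T_f/T₁) = 89.872 × ln(889.1/964) = -7.269 J/K.
ΔS₂ = m₂c₂ ln(T_f/T₂) = 172.156 × ln(889.1/850) = 7.743 J/K.
ΔS_total = -7.269 + 7.743 = 0.474 J/K.

ΔS_total = 0.474 J/K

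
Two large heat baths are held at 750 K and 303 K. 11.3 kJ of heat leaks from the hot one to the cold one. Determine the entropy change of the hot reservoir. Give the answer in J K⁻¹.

The hot reservoir loses heat Q, so ΔS_hot = −Q/T_H = −11300/750 = -15.1 J/K.

ΔS_hot = -15.1 J/K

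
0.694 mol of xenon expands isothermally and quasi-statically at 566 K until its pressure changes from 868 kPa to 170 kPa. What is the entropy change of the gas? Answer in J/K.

ΔS_gas = 9.41 J/K

For an isothermal ideal gas ΔS_gas = nR ln(P₁/P₂) = 0.694 × 8.314 × ln(868/170) = 9.41 J/K.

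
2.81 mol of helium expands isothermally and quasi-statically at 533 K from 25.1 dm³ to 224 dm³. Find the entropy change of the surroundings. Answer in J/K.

For an isothermal ideal gas ΔS_gas = nR ln(V₂/V₁) = 2.81 × 8.314 × ln(224/25.1) = 51.1 J/K.
The process is reversible, so ΔS_surr = −ΔS_gas = -51.1 J/K and ΔS_universe = 0.

ΔS_surr = -51.1 J/K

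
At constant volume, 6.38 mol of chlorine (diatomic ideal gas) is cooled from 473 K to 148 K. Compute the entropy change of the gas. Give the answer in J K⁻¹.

ΔS = -154 J/K

At constant volume, ΔS = nC_V ln(T₂/T₁) with C_V = 5R/2 = 20.79 J mol⁻¹ K⁻¹.
ΔS = 6.38 × 20.79 × ln(148/473) = -154 J/K.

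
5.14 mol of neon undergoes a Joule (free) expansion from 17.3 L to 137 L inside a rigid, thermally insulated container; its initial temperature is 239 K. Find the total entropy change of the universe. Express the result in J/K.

For an ideal gas in free expansion Q = 0 and W = 0, so T is unchanged.
Entropy is a state function; using a reversible isothermal path, ΔS_gas = nR ln(V₂/V₁) = 5.14 × 8.314 × ln(137/17.3) = 88.4 J/K.
The insulated surroundings exchange no heat, so ΔS_surr = 0 and ΔS_universe = ΔS_gas.

ΔS_universe = 88.4 J/K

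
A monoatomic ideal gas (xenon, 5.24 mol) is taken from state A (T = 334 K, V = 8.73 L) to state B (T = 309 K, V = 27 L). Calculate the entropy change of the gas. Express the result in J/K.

Entropy is a state function: ΔS = nC_V ln(T₂/T₁) + nR ln(V₂/V₁), with C_V = 3R/2 = 12.47 J mol⁻¹ K⁻¹ for a monoatomic ideal gas.
ΔS = 5.24 × [12.47 × ln(309/334) + 8.314 × ln(27/8.73)] = 44.1 J/K.

ΔS = 44.1 J/K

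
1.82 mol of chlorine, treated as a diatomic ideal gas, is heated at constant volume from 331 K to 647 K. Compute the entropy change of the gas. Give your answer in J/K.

ΔS = 25.4 J/K

At constant volume, ΔS = nC_V ln(T₂/T₁) with C_V = 5R/2 = 20.79 J mol⁻¹ K⁻¹.
ΔS = 1.82 × 20.79 × ln(647/331) = 25.4 J/K.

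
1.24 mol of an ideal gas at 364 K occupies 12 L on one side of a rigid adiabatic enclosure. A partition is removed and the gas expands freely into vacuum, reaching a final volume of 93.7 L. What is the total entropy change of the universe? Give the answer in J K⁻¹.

For an ideal gas in free expansion Q = 0 and W = 0, so T is unchanged.
Entropy is a state function; using a reversible isothermal path, ΔS_gas = nR ln(V₂/V₁) = 1.24 × 8.314 × ln(93.7/12) = 21.2 J/K.
The insulated surroundings exchange no heat, so ΔS_surr = 0 and ΔS_universe = ΔS_gas.

ΔS_universe = 21.2 J/K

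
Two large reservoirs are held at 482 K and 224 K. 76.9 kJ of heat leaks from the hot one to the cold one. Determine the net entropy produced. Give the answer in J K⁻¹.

ΔS_hot = −Q/T_H = −76900/482 = -159.5 J/K and ΔS_cold = +Q/T_C = 76900/224 = 343.3 J/K.
ΔS_total = -159.5 + 343.3 = 184 J/K, positive as the second law requires.

ΔS_total = 184 J/K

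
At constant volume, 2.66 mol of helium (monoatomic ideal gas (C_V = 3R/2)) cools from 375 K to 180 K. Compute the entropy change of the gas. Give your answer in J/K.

At constant volume, ΔS = nC_V ln(T₂/T₁) with C_V = 3R/2 = 12.47 J mol⁻¹ K⁻¹.
ΔS = 2.66 × 12.47 × ln(180/375) = -24.3 J/K.

ΔS = -24.3 J/K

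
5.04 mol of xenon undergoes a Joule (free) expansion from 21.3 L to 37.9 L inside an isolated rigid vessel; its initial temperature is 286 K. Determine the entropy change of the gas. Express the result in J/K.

ΔS_gas = 24.1 J/K

No heat is exchanged and no work is done, so the ideal-gas temperature stays constant.
Entropy is a state function; using a reversible isothermal path, ΔS_gas = nR ln(V₂/V₁) = 5.04 × 8.314 × ln(37.9/21.3) = 24.1 J/K.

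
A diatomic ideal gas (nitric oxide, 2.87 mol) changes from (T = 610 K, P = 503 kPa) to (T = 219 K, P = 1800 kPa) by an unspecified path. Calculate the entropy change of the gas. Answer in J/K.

ΔS = nC_p ln(T₂/T₁) − nR ln(P₂/P₁), with C_p = 7R/2 = 29.1 J mol⁻¹ K⁻¹ for a diatomic ideal gas.
ΔS = 2.87 × [29.1 × ln(219/610) − 8.314 × ln(1800/503)] = -116 J/K.

ΔS = -116 J/K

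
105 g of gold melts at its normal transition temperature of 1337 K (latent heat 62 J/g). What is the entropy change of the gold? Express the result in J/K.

Heat absorbed by the substance: Q = mL = 105 × 62 = 6510 J.
At constant T, ΔS = Q_rev/T = 6510 / 1337 = 4.87 J/K.

ΔS = 4.87 J/K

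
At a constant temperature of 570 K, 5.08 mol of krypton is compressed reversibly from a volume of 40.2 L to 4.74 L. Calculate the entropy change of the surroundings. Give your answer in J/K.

For an isothermal ideal gas ΔS_gas = nR ln(V₂/V₁) = 5.08 × 8.314 × ln(4.74/40.2) = -90.3 J/K.
The process is reversible, so ΔS_surr = −ΔS_gas = 90.3 J/K and ΔS_universe = 0.

ΔS_surr = 90.3 J/K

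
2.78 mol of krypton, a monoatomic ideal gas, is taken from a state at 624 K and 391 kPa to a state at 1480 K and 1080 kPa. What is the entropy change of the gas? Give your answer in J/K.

ΔS = 26.4 J/K

ΔS = nC_p ln(T₂/T₁) − nR ln(P₂/P₁), with C_p = 5R/2 = 20.79 J mol⁻¹ K⁻¹ for a monoatomic ideal gas.
ΔS = 2.78 × [20.79 × ln(1480/624) − 8.314 × ln(1080/391)] = 26.4 J/K.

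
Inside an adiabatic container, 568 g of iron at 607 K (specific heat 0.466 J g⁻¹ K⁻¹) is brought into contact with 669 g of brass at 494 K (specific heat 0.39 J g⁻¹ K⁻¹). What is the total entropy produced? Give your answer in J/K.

ΔS_total = 2.78 J/K

Energy balance: T_f = (m₁c₁T₁ + m₂c₂T₂)/(m₁c₁ + m₂c₂) = 550.91 K.
ΔS₁ = m₁c₁ ln(T_f/T₁) = 264.688 × ln(550.91/607) = -25.67 J/K.
ΔS₂ = m₂c₂ ln(T_f/T₂) = 260.91 × ln(550.91/494) = 28.45 J/K.
ΔS_total = -25.67 + 28.45 = 2.78 J/K.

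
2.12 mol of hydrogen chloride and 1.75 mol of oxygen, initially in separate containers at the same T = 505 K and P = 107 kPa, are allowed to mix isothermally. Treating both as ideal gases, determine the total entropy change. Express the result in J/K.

ΔS_mix = 22.2 J/K

Mole fractions: x_A = 2.12/3.87 = 0.548, x_B = 0.452.
ΔS_mix = −R(n_A ln x_A + n_B ln x_B) = −8.314 × (2.12 ln 0.548 + 1.75 ln 0.452) = 22.2 J/K.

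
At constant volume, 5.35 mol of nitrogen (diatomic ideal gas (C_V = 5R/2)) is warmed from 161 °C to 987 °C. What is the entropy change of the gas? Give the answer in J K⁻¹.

ΔS = 118 J/K

In kelvin: T₁ = 434.15 K, T₂ = 1260.15 K. At constant volume, ΔS = nC_V ln(T₂/T₁) with C_V = 5R/2 = 20.79 J mol⁻¹ K⁻¹.
ΔS = 5.35 × 20.79 × ln(1260.15/434.15) = 118 J/K.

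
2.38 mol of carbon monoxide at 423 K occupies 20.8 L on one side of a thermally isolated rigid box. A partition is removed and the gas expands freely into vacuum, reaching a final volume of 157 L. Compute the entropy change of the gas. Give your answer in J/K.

ΔS_gas = 40 J/K

For an ideal gas in free expansion Q = 0 and W = 0, so T is unchanged.
Entropy is a state function; using a reversible isothermal path, ΔS_gas = nR ln(V₂/V₁) = 2.38 × 8.314 × ln(157/20.8) = 40 J/K.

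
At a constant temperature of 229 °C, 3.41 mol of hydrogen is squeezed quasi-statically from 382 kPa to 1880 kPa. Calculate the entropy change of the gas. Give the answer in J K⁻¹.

For an isothermal ideal gas ΔS_gas = nR ln(P₁/P₂) = 3.41 × 8.314 × ln(382/1880) = -45.2 J/K.

ΔS_gas = -45.2 J/K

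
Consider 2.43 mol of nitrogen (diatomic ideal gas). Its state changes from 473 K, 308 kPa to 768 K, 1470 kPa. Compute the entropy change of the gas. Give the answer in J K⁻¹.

ΔS = nC_p ln(T₂/T₁) − nR ln(P₂/P₁), with C_p = 7R/2 = 29.1 J mol⁻¹ K⁻¹ for a diatomic ideal gas.
ΔS = 2.43 × [29.1 × ln(768/473) − 8.314 × ln(1470/308)] = 2.7 J/K.

ΔS = 2.7 J/K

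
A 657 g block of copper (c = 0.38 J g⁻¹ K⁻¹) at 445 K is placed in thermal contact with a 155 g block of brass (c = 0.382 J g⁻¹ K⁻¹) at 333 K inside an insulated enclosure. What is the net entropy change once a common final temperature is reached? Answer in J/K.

ΔS_total = 1.89 J/K

Energy balance: T_f = (m₁c₁T₁ + m₂c₂T₂)/(m₁c₁ + m₂c₂) = 423.53 K.
ΔS₁ = m₁c₁ ln(T_f/T₁) = 249.66 × ln(423.53/445) = -12.35 J/K.
ΔS₂ = m₂c₂ ln(T_f/T₂) = 59.21 × ln(423.53/333) = 14.24 J/K.
ΔS_total = -12.35 + 14.24 = 1.89 J/K.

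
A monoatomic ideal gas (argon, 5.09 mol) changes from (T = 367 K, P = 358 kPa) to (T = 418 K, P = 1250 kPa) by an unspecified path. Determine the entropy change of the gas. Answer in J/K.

ΔS = -39.1 J/K

ΔS = nC_p ln(T₂/T₁) − nR ln(P₂/P₁), with C_p = 5R/2 = 20.79 J mol⁻¹ K⁻¹ for a monoatomic ideal gas.
ΔS = 5.09 × [20.79 × ln(418/367) − 8.314 × ln(1250/358)] = -39.1 J/K.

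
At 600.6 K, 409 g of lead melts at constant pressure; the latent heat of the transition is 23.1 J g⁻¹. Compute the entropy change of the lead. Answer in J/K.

Heat absorbed by the substance: Q = mL = 409 × 23.1 = 9447.9 J.
At constant T, ΔS = Q_rev/T = 9447.9 / 600.6 = 15.7 J/K.

ΔS = 15.7 J/K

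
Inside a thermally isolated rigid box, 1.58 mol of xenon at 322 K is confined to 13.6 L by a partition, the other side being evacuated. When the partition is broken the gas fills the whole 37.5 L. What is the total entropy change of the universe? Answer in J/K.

ΔS_universe = 13.3 J/K

For an ideal gas in free expansion Q = 0 and W = 0, so T is unchanged.
Entropy is a state function; using a reversible isothermal path, ΔS_gas = nR ln(V₂/V₁) = 1.58 × 8.314 × ln(37.5/13.6) = 13.3 J/K.
The insulated surroundings exchange no heat, so ΔS_surr = 0 and ΔS_universe = ΔS_gas.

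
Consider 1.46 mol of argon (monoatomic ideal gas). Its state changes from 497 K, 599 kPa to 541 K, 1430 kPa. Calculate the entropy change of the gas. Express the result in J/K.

ΔS = nC_p ln(T₂/T₁) − nR ln(P₂/P₁), with C_p = 5R/2 = 20.79 J mol⁻¹ K⁻¹ for a monoatomic ideal gas.
ΔS = 1.46 × [20.79 × ln(541/497) − 8.314 × ln(1430/599)] = -7.99 J/K.

ΔS = -7.99 J/K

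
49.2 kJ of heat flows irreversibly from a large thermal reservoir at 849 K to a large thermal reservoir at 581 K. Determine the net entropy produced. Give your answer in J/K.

ΔS_total = 26.7 J/K

ΔS_hot = −Q/T_H = −49200/849 = -57.95 J/K and ΔS_cold = +Q/T_C = 49200/581 = 84.68 J/K.
ΔS_total = -57.95 + 84.68 = 26.7 J/K, positive as the second law requires.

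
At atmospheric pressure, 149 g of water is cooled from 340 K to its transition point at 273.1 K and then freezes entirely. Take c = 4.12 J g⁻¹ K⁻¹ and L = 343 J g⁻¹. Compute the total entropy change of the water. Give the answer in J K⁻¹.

ΔS = -322 J/K

Cooling step: ΔS₁ = m c ln(T_tr/T_i) = 149 × 4.12 × ln(273.1/340) = -134.5 J/K.
Phase change: ΔS₂ = −mL/T_tr = −149 × 343 / 273.1 = -187.1 J/K.
ΔS_total = (-134.5) + (-187.1) = -322 J/K.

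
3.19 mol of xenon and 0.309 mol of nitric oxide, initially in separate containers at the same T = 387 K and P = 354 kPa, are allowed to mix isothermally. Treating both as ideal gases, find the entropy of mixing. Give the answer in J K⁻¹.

Mole fractions: x_A = 3.19/3.5 = 0.912, x_B = 0.0883.
ΔS_mix = −R(n_A ln x_A + n_B ln x_B) = −8.314 × (3.19 ln 0.912 + 0.309 ln 0.0883) = 8.69 J/K.

ΔS_mix = 8.69 J/K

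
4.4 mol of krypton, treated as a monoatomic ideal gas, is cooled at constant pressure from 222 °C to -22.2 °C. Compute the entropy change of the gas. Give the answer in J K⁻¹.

In kelvin: T₁ = 495.15 K, T₂ = 250.95 K. At constant pressure, ΔS = nC_p ln(T₂/T₁) with C_p = 5R/2 = 20.79 J mol⁻¹ K⁻¹.
ΔS = 4.4 × 20.79 × ln(250.95/495.15) = -62.2 J/K.

ΔS = -62.2 J/K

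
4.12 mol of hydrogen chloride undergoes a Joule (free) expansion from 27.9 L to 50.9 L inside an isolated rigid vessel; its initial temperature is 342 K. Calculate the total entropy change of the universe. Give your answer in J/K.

No heat is exchanged and no work is done, so the ideal-gas temperature stays constant.
Entropy is a state function; using a reversible isothermal path, ΔS_gas = nR ln(V₂/V₁) = 4.12 × 8.314 × ln(50.9/27.9) = 20.6 J/K.
The insulated surroundings exchange no heat, so ΔS_surr = 0 and ΔS_universe = ΔS_gas.

ΔS_universe = 20.6 J/K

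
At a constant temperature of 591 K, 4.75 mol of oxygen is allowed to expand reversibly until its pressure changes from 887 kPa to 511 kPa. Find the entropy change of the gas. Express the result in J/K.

ΔS_gas = 21.8 J/K

For an isothermal ideal gas ΔS_gas = nR ln(P₁/P₂) = 4.75 × 8.314 × ln(887/511) = 21.8 J/K.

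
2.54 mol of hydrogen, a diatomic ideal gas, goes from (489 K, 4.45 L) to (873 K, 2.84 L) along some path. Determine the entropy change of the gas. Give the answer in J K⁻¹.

Entropy is a state function: ΔS = nC_V ln(T₂/T₁) + nR ln(V₂/V₁), with C_V = 5R/2 = 20.79 J mol⁻¹ K⁻¹ for a diatomic ideal gas.
ΔS = 2.54 × [20.79 × ln(873/489) + 8.314 × ln(2.84/4.45)] = 21.1 J/K.

ΔS = 21.1 J/K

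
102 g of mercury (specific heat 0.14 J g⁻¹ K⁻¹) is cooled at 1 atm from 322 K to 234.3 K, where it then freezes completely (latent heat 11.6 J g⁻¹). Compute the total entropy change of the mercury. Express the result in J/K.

Cooling step: ΔS₁ = m c ln(T_tr/T_i) = 102 × 0.14 × ln(234.3/322) = -4.54 J/K.
Phase change: ΔS₂ = −mL/T_tr = −102 × 11.6 / 234.3 = -5.05 J/K.
ΔS_total = (-4.54) + (-5.05) = -9.59 J/K.

ΔS = -9.59 J/K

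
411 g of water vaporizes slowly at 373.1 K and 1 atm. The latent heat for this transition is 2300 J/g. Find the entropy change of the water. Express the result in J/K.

Heat absorbed by the substance: Q = mL = 411 × 2300 = 945300 J.
At constant T, ΔS = Q_rev/T = 945300 / 373.1 = 2530 J/K.

ΔS = 2530 J/K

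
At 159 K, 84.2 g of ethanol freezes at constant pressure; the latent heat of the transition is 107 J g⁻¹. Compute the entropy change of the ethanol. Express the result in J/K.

ΔS = -56.7 J/K

Heat released by the substance: Q = −mL = −84.2 × 107 = −9009.4 J.
At constant T, ΔS = Q_rev/T = −9009.4 / 159 = -56.7 J/K.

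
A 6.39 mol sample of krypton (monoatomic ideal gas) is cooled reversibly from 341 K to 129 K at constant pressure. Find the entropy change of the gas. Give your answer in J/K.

At constant pressure, ΔS = nC_p ln(T₂/T₁) with C_p = 5R/2 = 20.79 J mol⁻¹ K⁻¹.
ΔS = 6.39 × 20.79 × ln(129/341) = -129 J/K.

ΔS = -129 J/K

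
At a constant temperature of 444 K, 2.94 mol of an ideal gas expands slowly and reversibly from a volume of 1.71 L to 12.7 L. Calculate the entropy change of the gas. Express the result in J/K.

For an isothermal ideal gas ΔS_gas = nR ln(V₂/V₁) = 2.94 × 8.314 × ln(12.7/1.71) = 49 J/K.

ΔS_gas = 49 J/K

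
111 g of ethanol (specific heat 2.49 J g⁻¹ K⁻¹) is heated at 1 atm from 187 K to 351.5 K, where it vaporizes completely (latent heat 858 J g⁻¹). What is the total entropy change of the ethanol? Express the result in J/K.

ΔS = 445 J/K

Warming step: ΔS₁ = m c ln(T_tr/T_i) = 111 × 2.49 × ln(351.5/187) = 174.4 J/K.
Phase change: ΔS₂ = +mL/T_tr = 111 × 858 / 351.5 = 270.9 J/K.
ΔS_total = (174.4) + (270.9) = 445 J/K.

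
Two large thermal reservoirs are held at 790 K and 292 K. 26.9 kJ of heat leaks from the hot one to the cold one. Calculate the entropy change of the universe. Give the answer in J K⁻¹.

ΔS_total = 58.1 J/K

ΔS_hot = −Q/T_H = −26900/790 = -34.05 J/K and ΔS_cold = +Q/T_C = 26900/292 = 92.12 J/K.
ΔS_total = -34.05 + 92.12 = 58.1 J/K, positive as the second law requires.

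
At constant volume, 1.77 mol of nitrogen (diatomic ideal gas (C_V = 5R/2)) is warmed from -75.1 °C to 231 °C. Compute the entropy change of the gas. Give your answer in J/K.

In kelvin: T₁ = 198.05 K, T₂ = 504.15 K. At constant volume, ΔS = nC_V ln(T₂/T₁) with C_V = 5R/2 = 20.79 J mol⁻¹ K⁻¹.
ΔS = 1.77 × 20.79 × ln(504.15/198.05) = 34.4 J/K.

ΔS = 34.4 J/K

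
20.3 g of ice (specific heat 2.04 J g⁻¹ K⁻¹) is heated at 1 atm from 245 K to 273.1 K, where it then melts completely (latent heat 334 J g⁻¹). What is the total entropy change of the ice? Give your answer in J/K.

ΔS = 29.3 J/K

Warming step: ΔS₁ = m c ln(T_tr/T_i) = 20.3 × 2.04 × ln(273.1/245) = 4.497 J/K.
Phase change: ΔS₂ = +mL/T_tr = 20.3 × 334 / 273.1 = 24.83 J/K.
ΔS_total = (4.497) + (24.83) = 29.3 J/K.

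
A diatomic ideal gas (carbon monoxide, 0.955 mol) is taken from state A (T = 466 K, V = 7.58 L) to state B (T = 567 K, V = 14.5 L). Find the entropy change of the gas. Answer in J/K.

ΔS = 9.04 J/K

Entropy is a state function: ΔS = nC_V ln(T₂/T₁) + nR ln(V₂/V₁), with C_V = 5R/2 = 20.79 J mol⁻¹ K⁻¹ for a diatomic ideal gas.
ΔS = 0.955 × [20.79 × ln(567/466) + 8.314 × ln(14.5/7.58)] = 9.04 J/K.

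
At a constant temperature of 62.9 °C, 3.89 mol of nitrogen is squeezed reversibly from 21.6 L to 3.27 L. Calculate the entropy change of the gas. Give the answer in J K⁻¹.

For an isothermal ideal gas ΔS_gas = nR ln(V₂/V₁) = 3.89 × 8.314 × ln(3.27/21.6) = -61.1 J/K.

ΔS_gas = -61.1 J/K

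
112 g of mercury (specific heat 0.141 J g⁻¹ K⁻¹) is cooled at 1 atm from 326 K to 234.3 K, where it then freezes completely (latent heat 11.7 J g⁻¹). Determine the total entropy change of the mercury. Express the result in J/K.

Cooling step: ΔS₁ = m c ln(T_tr/T_i) = 112 × 0.141 × ln(234.3/326) = -5.216 J/K.
Phase change: ΔS₂ = −mL/T_tr = −112 × 11.7 / 234.3 = -5.593 J/K.
ΔS_total = (-5.216) + (-5.593) = -10.8 J/K.

ΔS = -10.8 J/K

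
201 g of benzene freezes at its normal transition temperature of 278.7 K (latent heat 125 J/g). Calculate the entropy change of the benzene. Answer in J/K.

ΔS = -90.2 J/K

Heat released by the substance: Q = −mL = −201 × 125 = −25125 J.
At constant T, ΔS = Q_rev/T = −25125 / 278.7 = -90.2 J/K.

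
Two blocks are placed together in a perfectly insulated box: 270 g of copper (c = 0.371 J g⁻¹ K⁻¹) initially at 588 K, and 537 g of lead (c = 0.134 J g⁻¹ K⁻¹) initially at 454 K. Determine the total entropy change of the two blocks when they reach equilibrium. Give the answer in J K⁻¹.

Energy balance: T_f = (m₁c₁T₁ + m₂c₂T₂)/(m₁c₁ + m₂c₂) = 531.98 K.
ΔS₁ = m₁c₁ ln(T_f/T₁) = 100.17 × ln(531.98/588) = -10.03 J/K.
ΔS₂ = m₂c₂ ln(T_f/T₂) = 71.958 × ln(531.98/454) = 11.41 J/K.
ΔS_total = -10.03 + 11.41 = 1.38 J/K.

ΔS_total = 1.38 J/K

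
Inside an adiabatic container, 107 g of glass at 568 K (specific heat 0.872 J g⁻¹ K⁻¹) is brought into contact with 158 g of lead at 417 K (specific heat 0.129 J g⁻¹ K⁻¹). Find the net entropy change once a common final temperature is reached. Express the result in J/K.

ΔS_total = 0.747 J/K

Energy balance: T_f = (m₁c₁T₁ + m₂c₂T₂)/(m₁c₁ + m₂c₂) = 540.93 K.
ΔS₁ = m₁c₁ ln(T_f/T₁) = 93.304 × ln(540.93/568) = -4.556 J/K.
ΔS₂ = m₂c₂ ln(T_f/T₂) = 20.382 × ln(540.93/417) = 5.303 J/K.
ΔS_total = -4.556 + 5.303 = 0.747 J/K.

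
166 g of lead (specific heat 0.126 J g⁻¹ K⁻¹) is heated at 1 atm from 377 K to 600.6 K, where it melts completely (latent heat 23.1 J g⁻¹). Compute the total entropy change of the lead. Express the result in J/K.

ΔS = 16.1 J/K

Warming step: ΔS₁ = m c ln(T_tr/T_i) = 166 × 0.126 × ln(600.6/377) = 9.74 J/K.
Phase change: ΔS₂ = +mL/T_tr = 166 × 23.1 / 600.6 = 6.385 J/K.
ΔS_total = (9.74) + (6.385) = 16.1 J/K.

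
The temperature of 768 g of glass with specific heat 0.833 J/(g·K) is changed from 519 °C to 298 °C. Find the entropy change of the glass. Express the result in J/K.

In kelvin: T₁ = 792.15 K, T₂ = 571.15 K. ΔS = ∫dQ_rev/T = m c ln(T₂/T₁) = 768 × 0.833 × ln(571.15/792.15) = -209 J/K.

ΔS = -209 J/K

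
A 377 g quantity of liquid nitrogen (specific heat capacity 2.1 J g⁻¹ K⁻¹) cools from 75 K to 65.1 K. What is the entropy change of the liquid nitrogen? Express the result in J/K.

ΔS = ∫dQ_rev/T = m c ln(T₂/T₁) = 377 × 2.1 × ln(65.1/75) = -112 J/K.

ΔS = -112 J/K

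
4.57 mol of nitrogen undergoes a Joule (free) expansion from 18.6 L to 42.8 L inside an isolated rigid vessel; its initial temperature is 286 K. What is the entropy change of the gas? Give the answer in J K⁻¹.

ΔS_gas = 31.7 J/K

For an ideal gas in free expansion Q = 0 and W = 0, so T is unchanged.
Entropy is a state function; using a reversible isothermal path, ΔS_gas = nR ln(V₂/V₁) = 4.57 × 8.314 × ln(42.8/18.6) = 31.7 J/K.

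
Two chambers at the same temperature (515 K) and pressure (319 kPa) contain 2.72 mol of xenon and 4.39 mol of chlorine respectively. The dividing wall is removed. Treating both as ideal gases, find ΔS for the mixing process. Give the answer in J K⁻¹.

ΔS_mix = 39.3 J/K

Mole fractions: x_A = 2.72/7.11 = 0.383, x_B = 0.617.
ΔS_mix = −R(n_A ln x_A + n_B ln x_B) = −8.314 × (2.72 ln 0.383 + 4.39 ln 0.617) = 39.3 J/K.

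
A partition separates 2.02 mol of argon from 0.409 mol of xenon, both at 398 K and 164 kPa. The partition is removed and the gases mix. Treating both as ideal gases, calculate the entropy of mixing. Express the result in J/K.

Mole fractions: x_A = 2.02/2.43 = 0.832, x_B = 0.168.
ΔS_mix = −R(n_A ln x_A + n_B ln x_B) = −8.314 × (2.02 ln 0.832 + 0.409 ln 0.168) = 9.15 J/K.

ΔS_mix = 9.15 J/K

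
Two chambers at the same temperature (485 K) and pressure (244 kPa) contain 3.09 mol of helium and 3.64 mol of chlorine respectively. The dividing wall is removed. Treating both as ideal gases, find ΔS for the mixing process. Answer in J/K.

ΔS_mix = 38.6 J/K

Mole fractions: x_A = 3.09/6.73 = 0.459, x_B = 0.541.
ΔS_mix = −R(n_A ln x_A + n_B ln x_B) = −8.314 × (3.09 ln 0.459 + 3.64 ln 0.541) = 38.6 J/K.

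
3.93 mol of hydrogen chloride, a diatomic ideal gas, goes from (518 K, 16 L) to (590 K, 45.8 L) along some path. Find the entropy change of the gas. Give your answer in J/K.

Entropy is a state function: ΔS = nC_V ln(T₂/T₁) + nR ln(V₂/V₁), with C_V = 5R/2 = 20.79 J mol⁻¹ K⁻¹ for a diatomic ideal gas.
ΔS = 3.93 × [20.79 × ln(590/518) + 8.314 × ln(45.8/16)] = 45 J/K.

ΔS = 45 J/K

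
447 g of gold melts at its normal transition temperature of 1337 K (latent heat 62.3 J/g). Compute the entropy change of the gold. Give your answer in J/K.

Heat absorbed by the substance: Q = mL = 447 × 62.3 = 27848.1 J.
At constant T, ΔS = Q_rev/T = 27848.1 / 1337 = 20.8 J/K.

ΔS = 20.8 J/K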